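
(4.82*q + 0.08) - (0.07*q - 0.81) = 4.75*q + 0.89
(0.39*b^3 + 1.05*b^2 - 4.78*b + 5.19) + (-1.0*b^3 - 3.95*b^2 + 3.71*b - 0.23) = -0.61*b^3 - 2.9*b^2 - 1.07*b + 4.96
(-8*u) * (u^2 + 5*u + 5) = -8*u^3 - 40*u^2 - 40*u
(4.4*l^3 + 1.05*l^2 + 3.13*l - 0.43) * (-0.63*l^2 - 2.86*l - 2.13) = -2.772*l^5 - 13.2455*l^4 - 14.3469*l^3 - 10.9174*l^2 - 5.4371*l + 0.9159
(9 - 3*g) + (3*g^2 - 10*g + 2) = 3*g^2 - 13*g + 11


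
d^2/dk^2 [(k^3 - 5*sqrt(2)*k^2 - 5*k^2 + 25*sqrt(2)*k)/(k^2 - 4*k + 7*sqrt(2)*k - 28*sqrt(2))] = 8*(3*sqrt(2)*k^3 + 41*k^3 - 504*k^2 - 21*sqrt(2)*k^2 + 2226*k - 3360 + 490*sqrt(2))/(k^6 - 12*k^5 + 21*sqrt(2)*k^5 - 252*sqrt(2)*k^4 + 342*k^4 - 3592*k^3 + 1694*sqrt(2)*k^3 - 9576*sqrt(2)*k^2 + 14112*k^2 - 18816*k + 32928*sqrt(2)*k - 43904*sqrt(2))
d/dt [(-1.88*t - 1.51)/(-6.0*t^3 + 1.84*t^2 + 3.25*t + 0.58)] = (-22.56*t^3 - 23.7208*t^2 + 5.5568*t + 3.8171)/(36.0*t^6 - 22.08*t^5 - 35.6144*t^4 + 5.0*t^3 + 12.6969*t^2 + 3.77*t + 0.3364)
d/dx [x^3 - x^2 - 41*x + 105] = 3*x^2 - 2*x - 41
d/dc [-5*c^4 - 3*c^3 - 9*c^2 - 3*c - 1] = -20*c^3 - 9*c^2 - 18*c - 3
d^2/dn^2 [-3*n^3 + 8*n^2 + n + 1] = 16 - 18*n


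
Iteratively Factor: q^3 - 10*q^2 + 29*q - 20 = (q - 5)*(q^2 - 5*q + 4) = (q - 5)*(q - 4)*(q - 1)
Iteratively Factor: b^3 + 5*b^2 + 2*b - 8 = (b + 4)*(b^2 + b - 2) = (b - 1)*(b + 4)*(b + 2)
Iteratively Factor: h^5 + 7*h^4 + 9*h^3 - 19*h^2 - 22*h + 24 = (h + 2)*(h^4 + 5*h^3 - h^2 - 17*h + 12) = (h + 2)*(h + 4)*(h^3 + h^2 - 5*h + 3) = (h - 1)*(h + 2)*(h + 4)*(h^2 + 2*h - 3) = (h - 1)*(h + 2)*(h + 3)*(h + 4)*(h - 1)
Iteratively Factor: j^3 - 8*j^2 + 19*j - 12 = (j - 4)*(j^2 - 4*j + 3) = (j - 4)*(j - 1)*(j - 3)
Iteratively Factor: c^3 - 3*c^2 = (c)*(c^2 - 3*c) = c*(c - 3)*(c)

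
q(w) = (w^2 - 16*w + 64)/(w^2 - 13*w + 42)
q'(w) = (13 - 2*w)*(w^2 - 16*w + 64)/(w^2 - 13*w + 42)^2 + (2*w - 16)/(w^2 - 13*w + 42) = (3*w^2 - 44*w + 160)/(w^4 - 26*w^3 + 253*w^2 - 1092*w + 1764)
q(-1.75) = 1.40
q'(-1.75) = 0.05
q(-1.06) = 1.44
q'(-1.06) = 0.06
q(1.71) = 1.74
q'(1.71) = 0.18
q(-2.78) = 1.35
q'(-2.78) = 0.04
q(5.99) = 400.01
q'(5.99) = 39999.02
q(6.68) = -8.01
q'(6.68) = -1.12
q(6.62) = -8.08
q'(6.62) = 3.48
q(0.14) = 1.54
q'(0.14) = 0.10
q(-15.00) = 1.15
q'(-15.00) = 0.01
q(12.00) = 0.53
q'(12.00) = 0.07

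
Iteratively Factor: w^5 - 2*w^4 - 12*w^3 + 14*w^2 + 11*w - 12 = (w - 1)*(w^4 - w^3 - 13*w^2 + w + 12) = (w - 1)*(w + 1)*(w^3 - 2*w^2 - 11*w + 12) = (w - 1)^2*(w + 1)*(w^2 - w - 12) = (w - 1)^2*(w + 1)*(w + 3)*(w - 4)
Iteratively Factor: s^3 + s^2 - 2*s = (s - 1)*(s^2 + 2*s) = s*(s - 1)*(s + 2)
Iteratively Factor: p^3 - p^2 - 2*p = (p - 2)*(p^2 + p) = p*(p - 2)*(p + 1)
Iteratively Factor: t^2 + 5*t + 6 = (t + 3)*(t + 2)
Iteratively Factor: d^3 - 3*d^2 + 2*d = (d - 2)*(d^2 - d) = d*(d - 2)*(d - 1)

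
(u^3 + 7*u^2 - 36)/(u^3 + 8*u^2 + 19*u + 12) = (u^2 + 4*u - 12)/(u^2 + 5*u + 4)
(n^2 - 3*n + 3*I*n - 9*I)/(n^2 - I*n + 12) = (n - 3)/(n - 4*I)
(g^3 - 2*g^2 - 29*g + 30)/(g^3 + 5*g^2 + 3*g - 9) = (g^2 - g - 30)/(g^2 + 6*g + 9)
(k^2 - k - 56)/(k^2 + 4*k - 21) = (k - 8)/(k - 3)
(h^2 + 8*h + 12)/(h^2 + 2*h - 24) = (h + 2)/(h - 4)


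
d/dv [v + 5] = 1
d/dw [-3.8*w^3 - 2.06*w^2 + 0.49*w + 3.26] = -11.4*w^2 - 4.12*w + 0.49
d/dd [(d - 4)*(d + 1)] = 2*d - 3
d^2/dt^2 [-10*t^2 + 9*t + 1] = -20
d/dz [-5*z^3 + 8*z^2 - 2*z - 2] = -15*z^2 + 16*z - 2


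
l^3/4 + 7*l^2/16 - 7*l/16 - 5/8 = (l/4 + 1/4)*(l - 5/4)*(l + 2)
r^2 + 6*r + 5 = (r + 1)*(r + 5)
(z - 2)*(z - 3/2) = z^2 - 7*z/2 + 3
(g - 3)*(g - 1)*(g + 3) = g^3 - g^2 - 9*g + 9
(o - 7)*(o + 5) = o^2 - 2*o - 35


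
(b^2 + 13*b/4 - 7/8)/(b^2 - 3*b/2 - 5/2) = (-8*b^2 - 26*b + 7)/(4*(-2*b^2 + 3*b + 5))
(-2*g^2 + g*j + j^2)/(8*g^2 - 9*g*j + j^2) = (-2*g - j)/(8*g - j)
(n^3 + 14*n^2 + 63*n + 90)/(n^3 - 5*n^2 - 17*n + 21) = (n^2 + 11*n + 30)/(n^2 - 8*n + 7)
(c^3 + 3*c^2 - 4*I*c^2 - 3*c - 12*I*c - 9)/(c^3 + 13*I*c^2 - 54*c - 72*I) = (c^3 + c^2*(3 - 4*I) + c*(-3 - 12*I) - 9)/(c^3 + 13*I*c^2 - 54*c - 72*I)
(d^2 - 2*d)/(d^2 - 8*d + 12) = d/(d - 6)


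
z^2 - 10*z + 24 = (z - 6)*(z - 4)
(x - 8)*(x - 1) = x^2 - 9*x + 8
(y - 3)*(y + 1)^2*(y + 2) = y^4 + y^3 - 7*y^2 - 13*y - 6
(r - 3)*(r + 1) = r^2 - 2*r - 3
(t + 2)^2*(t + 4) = t^3 + 8*t^2 + 20*t + 16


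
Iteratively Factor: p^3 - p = (p - 1)*(p^2 + p) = p*(p - 1)*(p + 1)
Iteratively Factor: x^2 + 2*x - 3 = (x - 1)*(x + 3)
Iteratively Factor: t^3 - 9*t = (t + 3)*(t^2 - 3*t) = (t - 3)*(t + 3)*(t)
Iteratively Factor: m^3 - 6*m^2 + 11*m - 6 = (m - 2)*(m^2 - 4*m + 3) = (m - 2)*(m - 1)*(m - 3)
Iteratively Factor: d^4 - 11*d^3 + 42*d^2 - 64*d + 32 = (d - 2)*(d^3 - 9*d^2 + 24*d - 16) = (d - 4)*(d - 2)*(d^2 - 5*d + 4) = (d - 4)^2*(d - 2)*(d - 1)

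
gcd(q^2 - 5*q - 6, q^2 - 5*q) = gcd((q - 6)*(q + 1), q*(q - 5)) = 1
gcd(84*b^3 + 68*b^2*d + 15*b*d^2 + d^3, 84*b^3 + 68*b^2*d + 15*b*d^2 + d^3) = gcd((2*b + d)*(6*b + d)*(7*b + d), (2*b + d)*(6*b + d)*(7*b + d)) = 84*b^3 + 68*b^2*d + 15*b*d^2 + d^3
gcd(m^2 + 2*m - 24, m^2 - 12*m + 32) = m - 4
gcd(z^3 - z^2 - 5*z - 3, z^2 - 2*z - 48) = 1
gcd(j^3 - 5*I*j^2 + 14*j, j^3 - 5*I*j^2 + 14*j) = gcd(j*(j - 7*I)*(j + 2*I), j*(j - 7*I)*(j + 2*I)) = j^3 - 5*I*j^2 + 14*j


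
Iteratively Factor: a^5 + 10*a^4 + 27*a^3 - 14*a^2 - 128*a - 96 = (a + 1)*(a^4 + 9*a^3 + 18*a^2 - 32*a - 96) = (a + 1)*(a + 3)*(a^3 + 6*a^2 - 32) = (a + 1)*(a + 3)*(a + 4)*(a^2 + 2*a - 8) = (a - 2)*(a + 1)*(a + 3)*(a + 4)*(a + 4)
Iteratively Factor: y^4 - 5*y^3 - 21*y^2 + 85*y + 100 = (y - 5)*(y^3 - 21*y - 20) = (y - 5)^2*(y^2 + 5*y + 4) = (y - 5)^2*(y + 1)*(y + 4)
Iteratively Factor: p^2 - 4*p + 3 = (p - 3)*(p - 1)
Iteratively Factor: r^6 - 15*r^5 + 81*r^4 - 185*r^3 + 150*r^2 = (r)*(r^5 - 15*r^4 + 81*r^3 - 185*r^2 + 150*r) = r^2*(r^4 - 15*r^3 + 81*r^2 - 185*r + 150) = r^2*(r - 2)*(r^3 - 13*r^2 + 55*r - 75) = r^2*(r - 5)*(r - 2)*(r^2 - 8*r + 15) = r^2*(r - 5)*(r - 3)*(r - 2)*(r - 5)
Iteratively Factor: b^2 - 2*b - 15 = (b + 3)*(b - 5)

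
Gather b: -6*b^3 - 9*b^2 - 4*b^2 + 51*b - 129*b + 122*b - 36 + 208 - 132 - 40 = -6*b^3 - 13*b^2 + 44*b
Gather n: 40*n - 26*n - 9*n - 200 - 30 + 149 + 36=5*n - 45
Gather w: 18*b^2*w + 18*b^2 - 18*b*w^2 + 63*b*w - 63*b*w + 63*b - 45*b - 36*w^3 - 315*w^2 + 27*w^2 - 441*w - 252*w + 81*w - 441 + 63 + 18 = 18*b^2 + 18*b - 36*w^3 + w^2*(-18*b - 288) + w*(18*b^2 - 612) - 360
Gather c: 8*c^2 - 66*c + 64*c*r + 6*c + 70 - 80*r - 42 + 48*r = 8*c^2 + c*(64*r - 60) - 32*r + 28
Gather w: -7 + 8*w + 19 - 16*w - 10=2 - 8*w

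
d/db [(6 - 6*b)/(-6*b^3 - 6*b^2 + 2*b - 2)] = 18*b*(-b^2 + b + 1)/(9*b^6 + 18*b^5 + 3*b^4 + 7*b^2 - 2*b + 1)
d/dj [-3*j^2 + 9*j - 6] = 9 - 6*j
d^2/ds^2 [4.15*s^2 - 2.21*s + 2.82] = 8.30000000000000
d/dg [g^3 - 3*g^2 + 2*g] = 3*g^2 - 6*g + 2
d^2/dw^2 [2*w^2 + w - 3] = 4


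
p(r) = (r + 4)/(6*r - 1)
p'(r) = -6*(r + 4)/(6*r - 1)^2 + 1/(6*r - 1)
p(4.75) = 0.32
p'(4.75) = -0.03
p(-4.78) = 0.03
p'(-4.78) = -0.03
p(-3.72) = -0.01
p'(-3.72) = -0.05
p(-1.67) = -0.21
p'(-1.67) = -0.21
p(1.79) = 0.59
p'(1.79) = -0.26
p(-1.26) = -0.32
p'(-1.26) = -0.34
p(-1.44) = -0.27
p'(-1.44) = -0.27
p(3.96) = 0.35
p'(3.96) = -0.05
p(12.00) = 0.23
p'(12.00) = 0.00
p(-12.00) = 0.11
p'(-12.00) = 0.00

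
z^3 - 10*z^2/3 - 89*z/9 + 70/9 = (z - 5)*(z - 2/3)*(z + 7/3)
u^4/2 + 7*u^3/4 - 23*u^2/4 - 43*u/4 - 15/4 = (u/2 + 1/2)*(u - 3)*(u + 1/2)*(u + 5)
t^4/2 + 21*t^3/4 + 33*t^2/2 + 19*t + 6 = (t/2 + 1)*(t + 1/2)*(t + 2)*(t + 6)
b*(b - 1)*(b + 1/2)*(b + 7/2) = b^4 + 3*b^3 - 9*b^2/4 - 7*b/4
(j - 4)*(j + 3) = j^2 - j - 12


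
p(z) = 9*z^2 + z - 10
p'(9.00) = 163.00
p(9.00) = 728.00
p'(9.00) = 163.00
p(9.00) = 728.00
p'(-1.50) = -26.00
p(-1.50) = 8.75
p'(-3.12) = -55.16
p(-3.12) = 74.49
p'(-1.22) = -20.96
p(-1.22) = 2.18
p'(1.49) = 27.82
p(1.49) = 11.47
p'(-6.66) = -118.88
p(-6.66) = 382.54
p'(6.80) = 123.40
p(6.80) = 412.96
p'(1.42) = 26.56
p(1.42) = 9.57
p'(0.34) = 7.12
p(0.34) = -8.62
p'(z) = 18*z + 1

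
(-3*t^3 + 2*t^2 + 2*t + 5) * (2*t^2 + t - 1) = -6*t^5 + t^4 + 9*t^3 + 10*t^2 + 3*t - 5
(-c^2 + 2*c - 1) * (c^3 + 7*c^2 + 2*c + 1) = -c^5 - 5*c^4 + 11*c^3 - 4*c^2 - 1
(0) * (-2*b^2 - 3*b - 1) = 0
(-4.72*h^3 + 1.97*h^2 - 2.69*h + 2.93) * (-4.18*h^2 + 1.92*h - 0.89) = 19.7296*h^5 - 17.297*h^4 + 19.2274*h^3 - 19.1655*h^2 + 8.0197*h - 2.6077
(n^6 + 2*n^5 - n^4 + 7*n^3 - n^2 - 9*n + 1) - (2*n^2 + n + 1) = n^6 + 2*n^5 - n^4 + 7*n^3 - 3*n^2 - 10*n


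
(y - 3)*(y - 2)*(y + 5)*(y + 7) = y^4 + 7*y^3 - 19*y^2 - 103*y + 210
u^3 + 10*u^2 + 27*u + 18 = (u + 1)*(u + 3)*(u + 6)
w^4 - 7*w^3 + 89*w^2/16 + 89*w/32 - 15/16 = (w - 6)*(w - 5/4)*(w - 1/4)*(w + 1/2)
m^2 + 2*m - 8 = (m - 2)*(m + 4)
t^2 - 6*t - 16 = (t - 8)*(t + 2)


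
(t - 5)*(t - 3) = t^2 - 8*t + 15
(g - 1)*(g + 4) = g^2 + 3*g - 4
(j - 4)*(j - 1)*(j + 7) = j^3 + 2*j^2 - 31*j + 28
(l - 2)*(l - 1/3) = l^2 - 7*l/3 + 2/3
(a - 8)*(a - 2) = a^2 - 10*a + 16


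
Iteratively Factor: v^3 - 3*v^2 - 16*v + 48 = (v - 3)*(v^2 - 16) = (v - 4)*(v - 3)*(v + 4)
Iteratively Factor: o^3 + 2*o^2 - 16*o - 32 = (o + 2)*(o^2 - 16) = (o + 2)*(o + 4)*(o - 4)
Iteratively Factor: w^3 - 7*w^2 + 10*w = (w - 5)*(w^2 - 2*w) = w*(w - 5)*(w - 2)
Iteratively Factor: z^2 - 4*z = (z)*(z - 4)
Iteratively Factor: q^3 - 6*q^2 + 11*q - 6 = (q - 2)*(q^2 - 4*q + 3) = (q - 2)*(q - 1)*(q - 3)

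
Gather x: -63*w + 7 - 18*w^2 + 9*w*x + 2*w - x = -18*w^2 - 61*w + x*(9*w - 1) + 7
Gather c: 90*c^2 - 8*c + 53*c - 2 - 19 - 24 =90*c^2 + 45*c - 45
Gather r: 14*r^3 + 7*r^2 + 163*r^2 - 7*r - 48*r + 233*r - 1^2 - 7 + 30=14*r^3 + 170*r^2 + 178*r + 22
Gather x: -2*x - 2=-2*x - 2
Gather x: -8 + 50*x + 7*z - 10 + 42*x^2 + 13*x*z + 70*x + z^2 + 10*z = 42*x^2 + x*(13*z + 120) + z^2 + 17*z - 18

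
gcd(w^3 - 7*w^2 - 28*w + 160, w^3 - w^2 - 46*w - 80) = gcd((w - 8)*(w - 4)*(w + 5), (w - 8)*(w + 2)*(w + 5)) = w^2 - 3*w - 40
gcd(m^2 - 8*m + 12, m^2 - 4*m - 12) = m - 6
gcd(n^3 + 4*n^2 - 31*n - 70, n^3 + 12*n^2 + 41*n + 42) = n^2 + 9*n + 14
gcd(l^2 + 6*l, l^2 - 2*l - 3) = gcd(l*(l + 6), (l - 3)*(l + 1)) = 1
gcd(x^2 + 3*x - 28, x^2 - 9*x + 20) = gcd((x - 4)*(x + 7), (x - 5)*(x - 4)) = x - 4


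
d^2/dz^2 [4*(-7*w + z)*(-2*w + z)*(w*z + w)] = 8*w*(-9*w + 3*z + 1)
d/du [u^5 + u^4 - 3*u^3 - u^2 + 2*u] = 5*u^4 + 4*u^3 - 9*u^2 - 2*u + 2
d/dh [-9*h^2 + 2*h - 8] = 2 - 18*h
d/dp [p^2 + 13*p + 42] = 2*p + 13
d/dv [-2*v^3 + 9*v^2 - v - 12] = -6*v^2 + 18*v - 1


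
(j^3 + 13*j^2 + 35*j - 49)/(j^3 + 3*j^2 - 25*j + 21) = (j + 7)/(j - 3)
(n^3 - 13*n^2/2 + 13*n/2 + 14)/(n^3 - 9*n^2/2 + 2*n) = (2*n^2 - 5*n - 7)/(n*(2*n - 1))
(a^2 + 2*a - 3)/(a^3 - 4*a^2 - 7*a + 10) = (a + 3)/(a^2 - 3*a - 10)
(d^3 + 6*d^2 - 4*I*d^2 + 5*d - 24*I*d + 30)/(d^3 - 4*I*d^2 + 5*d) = (d + 6)/d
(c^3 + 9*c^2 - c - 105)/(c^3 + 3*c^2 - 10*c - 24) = (c^2 + 12*c + 35)/(c^2 + 6*c + 8)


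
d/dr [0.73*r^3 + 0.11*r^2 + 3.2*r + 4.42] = 2.19*r^2 + 0.22*r + 3.2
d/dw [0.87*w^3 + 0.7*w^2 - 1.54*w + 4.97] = 2.61*w^2 + 1.4*w - 1.54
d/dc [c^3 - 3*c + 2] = 3*c^2 - 3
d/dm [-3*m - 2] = -3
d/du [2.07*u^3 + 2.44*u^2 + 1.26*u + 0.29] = 6.21*u^2 + 4.88*u + 1.26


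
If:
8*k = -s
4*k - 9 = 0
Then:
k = 9/4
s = -18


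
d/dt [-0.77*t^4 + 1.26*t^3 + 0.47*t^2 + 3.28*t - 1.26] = -3.08*t^3 + 3.78*t^2 + 0.94*t + 3.28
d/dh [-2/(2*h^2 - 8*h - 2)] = 2*(h - 2)/(-h^2 + 4*h + 1)^2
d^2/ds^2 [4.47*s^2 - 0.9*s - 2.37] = 8.94000000000000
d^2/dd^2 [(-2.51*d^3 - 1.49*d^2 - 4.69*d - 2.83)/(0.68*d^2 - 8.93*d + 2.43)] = (-1.77635683940025e-15*d^5 - 414.457414*d^3 + 333.721398*d^2 + 60.6800939999999*d - 663.145214)/(0.314432*d^6 - 12.387696*d^5 + 166.050492*d^4 - 800.657549*d^3 + 593.386317*d^2 - 158.192271*d + 14.348907)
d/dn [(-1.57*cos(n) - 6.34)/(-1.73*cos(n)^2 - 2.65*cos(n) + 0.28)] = (2.7161*cos(n)^2 + 21.9364*cos(n) + 17.2406)*sin(n)/(2.9929*cos(n)^4 + 9.169*cos(n)^3 + 6.0537*cos(n)^2 - 1.484*cos(n) + 0.0784)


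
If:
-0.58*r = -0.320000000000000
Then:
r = 0.55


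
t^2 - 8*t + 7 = (t - 7)*(t - 1)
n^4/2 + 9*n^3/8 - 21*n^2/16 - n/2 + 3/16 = (n/2 + 1/4)*(n - 1)*(n - 1/4)*(n + 3)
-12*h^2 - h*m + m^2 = (-4*h + m)*(3*h + m)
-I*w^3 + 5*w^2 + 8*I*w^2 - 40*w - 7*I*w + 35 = (w - 7)*(w + 5*I)*(-I*w + I)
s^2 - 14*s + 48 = (s - 8)*(s - 6)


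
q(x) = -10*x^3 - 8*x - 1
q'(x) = -30*x^2 - 8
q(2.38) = -154.85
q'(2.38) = -177.93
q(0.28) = -3.46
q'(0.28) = -10.35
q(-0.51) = 4.41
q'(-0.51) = -15.80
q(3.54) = -472.94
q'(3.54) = -383.95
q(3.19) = -351.14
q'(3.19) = -313.28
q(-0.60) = 5.96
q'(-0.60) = -18.80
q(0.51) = -6.41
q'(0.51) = -15.80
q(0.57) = -7.41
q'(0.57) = -17.75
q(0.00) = -1.00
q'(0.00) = -8.00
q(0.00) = -1.00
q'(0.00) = -8.00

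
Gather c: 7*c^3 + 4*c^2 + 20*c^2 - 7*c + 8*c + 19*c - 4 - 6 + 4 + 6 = 7*c^3 + 24*c^2 + 20*c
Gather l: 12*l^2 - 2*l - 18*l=12*l^2 - 20*l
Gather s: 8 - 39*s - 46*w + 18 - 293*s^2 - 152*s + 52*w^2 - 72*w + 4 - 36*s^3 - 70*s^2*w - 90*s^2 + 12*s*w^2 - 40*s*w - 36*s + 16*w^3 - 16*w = -36*s^3 + s^2*(-70*w - 383) + s*(12*w^2 - 40*w - 227) + 16*w^3 + 52*w^2 - 134*w + 30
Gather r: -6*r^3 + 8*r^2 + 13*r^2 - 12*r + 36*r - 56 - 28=-6*r^3 + 21*r^2 + 24*r - 84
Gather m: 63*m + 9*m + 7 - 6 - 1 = 72*m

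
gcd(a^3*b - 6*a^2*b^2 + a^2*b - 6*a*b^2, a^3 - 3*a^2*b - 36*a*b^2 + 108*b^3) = a - 6*b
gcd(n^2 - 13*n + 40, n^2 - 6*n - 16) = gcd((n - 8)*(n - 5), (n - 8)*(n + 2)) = n - 8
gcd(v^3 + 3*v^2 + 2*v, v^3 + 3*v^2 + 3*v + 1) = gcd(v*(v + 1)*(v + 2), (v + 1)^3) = v + 1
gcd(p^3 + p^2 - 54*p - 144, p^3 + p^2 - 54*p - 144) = p^3 + p^2 - 54*p - 144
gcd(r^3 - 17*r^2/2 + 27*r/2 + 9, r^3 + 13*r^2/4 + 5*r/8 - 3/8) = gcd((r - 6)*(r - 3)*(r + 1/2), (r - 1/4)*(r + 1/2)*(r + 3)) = r + 1/2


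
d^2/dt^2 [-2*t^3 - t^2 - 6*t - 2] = -12*t - 2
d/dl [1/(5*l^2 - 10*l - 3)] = 10*(1 - l)/(-5*l^2 + 10*l + 3)^2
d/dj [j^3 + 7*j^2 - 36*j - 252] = 3*j^2 + 14*j - 36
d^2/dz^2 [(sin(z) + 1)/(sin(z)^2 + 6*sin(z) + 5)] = (5*sin(z) + cos(z)^2 + 1)/(sin(z) + 5)^3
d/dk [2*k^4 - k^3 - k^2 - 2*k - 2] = 8*k^3 - 3*k^2 - 2*k - 2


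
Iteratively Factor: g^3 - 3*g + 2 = (g - 1)*(g^2 + g - 2) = (g - 1)*(g + 2)*(g - 1)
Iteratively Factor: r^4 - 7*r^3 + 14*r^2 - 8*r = (r - 1)*(r^3 - 6*r^2 + 8*r) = r*(r - 1)*(r^2 - 6*r + 8) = r*(r - 2)*(r - 1)*(r - 4)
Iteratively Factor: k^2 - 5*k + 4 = (k - 4)*(k - 1)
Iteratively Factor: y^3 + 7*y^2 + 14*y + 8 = (y + 4)*(y^2 + 3*y + 2) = (y + 1)*(y + 4)*(y + 2)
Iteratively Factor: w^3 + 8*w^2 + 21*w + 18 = (w + 2)*(w^2 + 6*w + 9) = (w + 2)*(w + 3)*(w + 3)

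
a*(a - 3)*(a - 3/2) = a^3 - 9*a^2/2 + 9*a/2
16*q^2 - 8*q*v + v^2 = (-4*q + v)^2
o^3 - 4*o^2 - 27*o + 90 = (o - 6)*(o - 3)*(o + 5)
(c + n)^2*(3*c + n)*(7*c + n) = 21*c^4 + 52*c^3*n + 42*c^2*n^2 + 12*c*n^3 + n^4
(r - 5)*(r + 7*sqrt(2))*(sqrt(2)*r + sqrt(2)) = sqrt(2)*r^3 - 4*sqrt(2)*r^2 + 14*r^2 - 56*r - 5*sqrt(2)*r - 70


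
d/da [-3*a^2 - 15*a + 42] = -6*a - 15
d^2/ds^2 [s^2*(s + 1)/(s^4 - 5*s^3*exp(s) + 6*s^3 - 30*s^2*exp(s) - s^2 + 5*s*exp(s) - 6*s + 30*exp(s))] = (s^2*(2*s + 2)*(5*s^3*exp(s) - 4*s^3 + 45*s^2*exp(s) - 18*s^2 + 55*s*exp(s) + 2*s - 35*exp(s) + 6)^2 + s*(s*(s + 1)*(5*s^3*exp(s) + 60*s^2*exp(s) - 12*s^2 + 145*s*exp(s) - 36*s + 20*exp(s) + 2) + 2*s*(5*s^3*exp(s) - 4*s^3 + 45*s^2*exp(s) - 18*s^2 + 55*s*exp(s) + 2*s - 35*exp(s) + 6) + 4*(s + 1)*(5*s^3*exp(s) - 4*s^3 + 45*s^2*exp(s) - 18*s^2 + 55*s*exp(s) + 2*s - 35*exp(s) + 6))*(s^4 - 5*s^3*exp(s) + 6*s^3 - 30*s^2*exp(s) - s^2 + 5*s*exp(s) - 6*s + 30*exp(s)) + (6*s + 2)*(s^4 - 5*s^3*exp(s) + 6*s^3 - 30*s^2*exp(s) - s^2 + 5*s*exp(s) - 6*s + 30*exp(s))^2)/(s^4 - 5*s^3*exp(s) + 6*s^3 - 30*s^2*exp(s) - s^2 + 5*s*exp(s) - 6*s + 30*exp(s))^3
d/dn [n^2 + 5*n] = 2*n + 5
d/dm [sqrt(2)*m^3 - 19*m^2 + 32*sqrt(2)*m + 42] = 3*sqrt(2)*m^2 - 38*m + 32*sqrt(2)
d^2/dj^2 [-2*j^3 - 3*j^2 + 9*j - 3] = -12*j - 6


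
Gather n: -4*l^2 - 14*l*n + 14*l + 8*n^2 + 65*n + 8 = -4*l^2 + 14*l + 8*n^2 + n*(65 - 14*l) + 8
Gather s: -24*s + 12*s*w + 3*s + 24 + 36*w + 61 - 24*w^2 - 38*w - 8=s*(12*w - 21) - 24*w^2 - 2*w + 77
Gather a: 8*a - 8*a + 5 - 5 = 0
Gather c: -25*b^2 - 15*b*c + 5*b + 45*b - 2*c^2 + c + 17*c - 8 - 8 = -25*b^2 + 50*b - 2*c^2 + c*(18 - 15*b) - 16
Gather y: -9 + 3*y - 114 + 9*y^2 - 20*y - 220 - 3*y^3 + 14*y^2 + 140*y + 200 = -3*y^3 + 23*y^2 + 123*y - 143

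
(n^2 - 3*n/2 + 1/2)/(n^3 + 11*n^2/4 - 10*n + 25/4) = 2*(2*n - 1)/(4*n^2 + 15*n - 25)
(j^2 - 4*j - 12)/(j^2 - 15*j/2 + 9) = 2*(j + 2)/(2*j - 3)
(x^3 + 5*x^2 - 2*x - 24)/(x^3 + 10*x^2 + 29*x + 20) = (x^2 + x - 6)/(x^2 + 6*x + 5)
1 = 1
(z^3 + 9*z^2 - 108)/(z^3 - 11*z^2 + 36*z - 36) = (z^2 + 12*z + 36)/(z^2 - 8*z + 12)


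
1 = 1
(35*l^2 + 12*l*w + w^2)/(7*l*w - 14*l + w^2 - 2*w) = (5*l + w)/(w - 2)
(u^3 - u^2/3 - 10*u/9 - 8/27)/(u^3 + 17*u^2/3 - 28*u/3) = (u^2 + u + 2/9)/(u*(u + 7))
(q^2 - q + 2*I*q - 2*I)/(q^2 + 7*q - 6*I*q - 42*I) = (q^2 + q*(-1 + 2*I) - 2*I)/(q^2 + q*(7 - 6*I) - 42*I)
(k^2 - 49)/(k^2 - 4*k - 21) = (k + 7)/(k + 3)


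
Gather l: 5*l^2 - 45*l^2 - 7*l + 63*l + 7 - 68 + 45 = -40*l^2 + 56*l - 16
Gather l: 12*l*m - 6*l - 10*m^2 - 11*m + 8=l*(12*m - 6) - 10*m^2 - 11*m + 8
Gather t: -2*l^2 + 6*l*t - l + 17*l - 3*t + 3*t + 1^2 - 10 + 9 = -2*l^2 + 6*l*t + 16*l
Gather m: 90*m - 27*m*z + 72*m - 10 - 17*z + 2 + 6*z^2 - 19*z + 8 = m*(162 - 27*z) + 6*z^2 - 36*z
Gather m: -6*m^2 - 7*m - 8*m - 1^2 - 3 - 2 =-6*m^2 - 15*m - 6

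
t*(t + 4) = t^2 + 4*t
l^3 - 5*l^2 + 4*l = l*(l - 4)*(l - 1)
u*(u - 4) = u^2 - 4*u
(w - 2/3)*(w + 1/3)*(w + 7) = w^3 + 20*w^2/3 - 23*w/9 - 14/9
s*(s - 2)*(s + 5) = s^3 + 3*s^2 - 10*s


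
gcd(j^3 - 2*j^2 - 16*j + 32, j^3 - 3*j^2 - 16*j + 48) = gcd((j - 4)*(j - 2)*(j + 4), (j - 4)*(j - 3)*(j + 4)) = j^2 - 16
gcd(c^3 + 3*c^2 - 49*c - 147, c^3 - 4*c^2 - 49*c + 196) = c^2 - 49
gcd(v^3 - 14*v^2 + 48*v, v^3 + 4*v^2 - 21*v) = v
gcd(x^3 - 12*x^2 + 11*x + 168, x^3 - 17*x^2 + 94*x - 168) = x - 7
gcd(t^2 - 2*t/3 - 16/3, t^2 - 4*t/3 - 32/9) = t - 8/3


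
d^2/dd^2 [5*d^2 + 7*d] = 10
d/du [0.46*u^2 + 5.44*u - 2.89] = 0.92*u + 5.44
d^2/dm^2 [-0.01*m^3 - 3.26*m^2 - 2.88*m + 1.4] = -0.06*m - 6.52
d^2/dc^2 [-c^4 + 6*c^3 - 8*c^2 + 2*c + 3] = -12*c^2 + 36*c - 16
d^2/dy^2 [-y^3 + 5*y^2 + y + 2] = 10 - 6*y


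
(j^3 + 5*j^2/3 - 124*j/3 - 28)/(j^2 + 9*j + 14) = (j^2 - 16*j/3 - 4)/(j + 2)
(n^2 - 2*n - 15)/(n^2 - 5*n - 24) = (n - 5)/(n - 8)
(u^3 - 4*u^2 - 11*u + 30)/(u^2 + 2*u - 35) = (u^2 + u - 6)/(u + 7)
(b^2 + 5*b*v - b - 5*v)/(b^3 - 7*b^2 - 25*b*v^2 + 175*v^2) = (1 - b)/(-b^2 + 5*b*v + 7*b - 35*v)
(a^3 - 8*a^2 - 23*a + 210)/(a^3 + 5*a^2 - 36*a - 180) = (a - 7)/(a + 6)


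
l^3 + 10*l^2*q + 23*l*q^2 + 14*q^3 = (l + q)*(l + 2*q)*(l + 7*q)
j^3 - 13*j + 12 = (j - 3)*(j - 1)*(j + 4)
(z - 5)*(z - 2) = z^2 - 7*z + 10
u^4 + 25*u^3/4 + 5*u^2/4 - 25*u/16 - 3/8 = (u - 1/2)*(u + 1/4)*(u + 1/2)*(u + 6)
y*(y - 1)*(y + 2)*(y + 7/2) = y^4 + 9*y^3/2 + 3*y^2/2 - 7*y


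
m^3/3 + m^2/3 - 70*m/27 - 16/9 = (m/3 + 1)*(m - 8/3)*(m + 2/3)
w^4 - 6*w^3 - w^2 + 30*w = w*(w - 5)*(w - 3)*(w + 2)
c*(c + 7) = c^2 + 7*c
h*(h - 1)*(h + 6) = h^3 + 5*h^2 - 6*h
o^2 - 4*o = o*(o - 4)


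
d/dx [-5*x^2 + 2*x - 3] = 2 - 10*x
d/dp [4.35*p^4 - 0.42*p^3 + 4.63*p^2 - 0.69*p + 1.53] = 17.4*p^3 - 1.26*p^2 + 9.26*p - 0.69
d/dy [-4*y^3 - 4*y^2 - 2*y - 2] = -12*y^2 - 8*y - 2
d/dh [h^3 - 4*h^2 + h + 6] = 3*h^2 - 8*h + 1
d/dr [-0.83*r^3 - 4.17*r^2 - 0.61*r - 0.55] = -2.49*r^2 - 8.34*r - 0.61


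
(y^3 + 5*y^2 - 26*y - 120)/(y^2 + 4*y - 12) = (y^2 - y - 20)/(y - 2)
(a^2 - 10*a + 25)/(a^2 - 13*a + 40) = (a - 5)/(a - 8)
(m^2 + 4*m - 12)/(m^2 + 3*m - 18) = (m - 2)/(m - 3)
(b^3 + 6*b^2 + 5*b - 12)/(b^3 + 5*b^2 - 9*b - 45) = (b^2 + 3*b - 4)/(b^2 + 2*b - 15)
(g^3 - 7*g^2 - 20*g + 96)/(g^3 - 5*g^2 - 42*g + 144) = (g + 4)/(g + 6)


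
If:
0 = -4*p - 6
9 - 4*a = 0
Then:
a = 9/4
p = -3/2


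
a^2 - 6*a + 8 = (a - 4)*(a - 2)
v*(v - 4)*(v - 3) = v^3 - 7*v^2 + 12*v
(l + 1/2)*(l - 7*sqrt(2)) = l^2 - 7*sqrt(2)*l + l/2 - 7*sqrt(2)/2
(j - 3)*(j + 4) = j^2 + j - 12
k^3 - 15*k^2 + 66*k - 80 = (k - 8)*(k - 5)*(k - 2)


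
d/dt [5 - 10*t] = -10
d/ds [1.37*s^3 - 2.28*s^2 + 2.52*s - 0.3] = 4.11*s^2 - 4.56*s + 2.52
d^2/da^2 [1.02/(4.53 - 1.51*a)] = -4.651404/(1.51*a - 4.53)^3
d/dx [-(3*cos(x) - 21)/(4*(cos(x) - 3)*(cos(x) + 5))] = 3*(sin(x)^2 + 14*cos(x) - 2)*sin(x)/(4*(cos(x) - 3)^2*(cos(x) + 5)^2)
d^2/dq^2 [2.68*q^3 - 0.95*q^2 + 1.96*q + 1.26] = 16.08*q - 1.9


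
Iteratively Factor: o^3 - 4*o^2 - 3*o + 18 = (o - 3)*(o^2 - o - 6) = (o - 3)^2*(o + 2)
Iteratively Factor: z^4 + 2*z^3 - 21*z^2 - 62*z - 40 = (z + 1)*(z^3 + z^2 - 22*z - 40) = (z - 5)*(z + 1)*(z^2 + 6*z + 8) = (z - 5)*(z + 1)*(z + 4)*(z + 2)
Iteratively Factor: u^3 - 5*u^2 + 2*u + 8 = (u + 1)*(u^2 - 6*u + 8) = (u - 2)*(u + 1)*(u - 4)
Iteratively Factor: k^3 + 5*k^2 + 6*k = (k + 2)*(k^2 + 3*k) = (k + 2)*(k + 3)*(k)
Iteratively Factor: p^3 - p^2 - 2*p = (p)*(p^2 - p - 2) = p*(p + 1)*(p - 2)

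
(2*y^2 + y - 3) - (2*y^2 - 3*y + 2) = 4*y - 5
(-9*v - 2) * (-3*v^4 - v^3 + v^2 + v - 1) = 27*v^5 + 15*v^4 - 7*v^3 - 11*v^2 + 7*v + 2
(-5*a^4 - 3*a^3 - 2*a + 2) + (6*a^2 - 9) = -5*a^4 - 3*a^3 + 6*a^2 - 2*a - 7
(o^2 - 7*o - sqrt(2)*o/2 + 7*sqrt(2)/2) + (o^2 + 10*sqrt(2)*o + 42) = 2*o^2 - 7*o + 19*sqrt(2)*o/2 + 7*sqrt(2)/2 + 42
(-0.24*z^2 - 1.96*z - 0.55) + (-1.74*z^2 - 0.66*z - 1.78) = -1.98*z^2 - 2.62*z - 2.33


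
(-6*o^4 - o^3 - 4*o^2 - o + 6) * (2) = -12*o^4 - 2*o^3 - 8*o^2 - 2*o + 12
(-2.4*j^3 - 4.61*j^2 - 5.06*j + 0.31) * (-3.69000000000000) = 8.856*j^3 + 17.0109*j^2 + 18.6714*j - 1.1439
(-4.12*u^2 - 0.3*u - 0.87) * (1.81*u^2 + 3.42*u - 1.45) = -7.4572*u^4 - 14.6334*u^3 + 3.3733*u^2 - 2.5404*u + 1.2615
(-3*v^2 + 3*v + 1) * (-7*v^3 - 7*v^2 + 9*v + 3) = 21*v^5 - 55*v^3 + 11*v^2 + 18*v + 3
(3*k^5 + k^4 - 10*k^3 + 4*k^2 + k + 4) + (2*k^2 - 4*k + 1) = 3*k^5 + k^4 - 10*k^3 + 6*k^2 - 3*k + 5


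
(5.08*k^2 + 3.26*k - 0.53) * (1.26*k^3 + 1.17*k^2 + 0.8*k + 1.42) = 6.4008*k^5 + 10.0512*k^4 + 7.2104*k^3 + 9.2015*k^2 + 4.2052*k - 0.7526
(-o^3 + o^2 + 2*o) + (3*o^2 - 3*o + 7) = -o^3 + 4*o^2 - o + 7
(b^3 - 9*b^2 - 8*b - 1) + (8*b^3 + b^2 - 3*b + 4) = 9*b^3 - 8*b^2 - 11*b + 3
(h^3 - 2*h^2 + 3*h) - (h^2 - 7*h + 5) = h^3 - 3*h^2 + 10*h - 5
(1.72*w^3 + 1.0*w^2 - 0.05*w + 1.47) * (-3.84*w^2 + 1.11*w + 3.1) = -6.6048*w^5 - 1.9308*w^4 + 6.634*w^3 - 2.6003*w^2 + 1.4767*w + 4.557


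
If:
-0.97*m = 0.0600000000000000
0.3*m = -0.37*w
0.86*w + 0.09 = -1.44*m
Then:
No Solution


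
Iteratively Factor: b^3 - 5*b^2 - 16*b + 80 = (b + 4)*(b^2 - 9*b + 20) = (b - 5)*(b + 4)*(b - 4)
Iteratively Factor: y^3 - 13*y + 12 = (y - 3)*(y^2 + 3*y - 4) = (y - 3)*(y + 4)*(y - 1)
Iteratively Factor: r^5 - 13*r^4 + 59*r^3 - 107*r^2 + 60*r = (r - 5)*(r^4 - 8*r^3 + 19*r^2 - 12*r) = (r - 5)*(r - 1)*(r^3 - 7*r^2 + 12*r) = r*(r - 5)*(r - 1)*(r^2 - 7*r + 12) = r*(r - 5)*(r - 3)*(r - 1)*(r - 4)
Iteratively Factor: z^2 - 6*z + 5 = (z - 1)*(z - 5)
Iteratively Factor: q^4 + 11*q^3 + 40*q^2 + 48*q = (q)*(q^3 + 11*q^2 + 40*q + 48) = q*(q + 4)*(q^2 + 7*q + 12) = q*(q + 3)*(q + 4)*(q + 4)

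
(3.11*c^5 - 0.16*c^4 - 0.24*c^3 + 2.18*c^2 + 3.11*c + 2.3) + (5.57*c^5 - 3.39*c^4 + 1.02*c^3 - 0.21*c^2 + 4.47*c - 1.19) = 8.68*c^5 - 3.55*c^4 + 0.78*c^3 + 1.97*c^2 + 7.58*c + 1.11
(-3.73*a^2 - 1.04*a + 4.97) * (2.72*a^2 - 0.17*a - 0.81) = -10.1456*a^4 - 2.1947*a^3 + 16.7165*a^2 - 0.00249999999999995*a - 4.0257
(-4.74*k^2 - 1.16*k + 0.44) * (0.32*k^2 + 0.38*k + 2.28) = -1.5168*k^4 - 2.1724*k^3 - 11.1072*k^2 - 2.4776*k + 1.0032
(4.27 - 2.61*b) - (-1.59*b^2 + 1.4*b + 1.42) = 1.59*b^2 - 4.01*b + 2.85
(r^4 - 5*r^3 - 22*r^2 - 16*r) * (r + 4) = r^5 - r^4 - 42*r^3 - 104*r^2 - 64*r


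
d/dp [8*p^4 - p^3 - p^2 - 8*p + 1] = 32*p^3 - 3*p^2 - 2*p - 8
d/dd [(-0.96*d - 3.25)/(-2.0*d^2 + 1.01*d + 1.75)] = (-1.92*d^2 - 13.0*d + 1.6025)/(4.0*d^4 - 4.04*d^3 - 5.9799*d^2 + 3.535*d + 3.0625)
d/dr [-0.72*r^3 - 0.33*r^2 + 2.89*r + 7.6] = -2.16*r^2 - 0.66*r + 2.89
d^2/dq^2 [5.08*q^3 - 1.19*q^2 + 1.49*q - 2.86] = 30.48*q - 2.38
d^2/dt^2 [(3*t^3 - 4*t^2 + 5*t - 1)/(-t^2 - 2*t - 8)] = 2*(-t^3 - 237*t^2 - 450*t + 332)/(t^6 + 6*t^5 + 36*t^4 + 104*t^3 + 288*t^2 + 384*t + 512)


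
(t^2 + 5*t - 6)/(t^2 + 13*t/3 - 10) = 3*(t - 1)/(3*t - 5)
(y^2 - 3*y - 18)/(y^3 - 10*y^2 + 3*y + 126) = 1/(y - 7)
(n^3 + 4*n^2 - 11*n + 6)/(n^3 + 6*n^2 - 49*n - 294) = (n^2 - 2*n + 1)/(n^2 - 49)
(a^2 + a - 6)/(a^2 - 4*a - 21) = (a - 2)/(a - 7)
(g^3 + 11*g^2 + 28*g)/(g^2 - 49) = g*(g + 4)/(g - 7)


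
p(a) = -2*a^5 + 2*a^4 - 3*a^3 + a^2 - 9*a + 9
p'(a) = -10*a^4 + 8*a^3 - 9*a^2 + 2*a - 9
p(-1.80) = 104.72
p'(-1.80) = -193.39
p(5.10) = -5956.31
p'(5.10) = -5936.88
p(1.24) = -7.48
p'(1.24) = -28.75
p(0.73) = 1.95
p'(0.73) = -12.06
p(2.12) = -79.42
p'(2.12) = -170.98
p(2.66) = -230.54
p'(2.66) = -417.43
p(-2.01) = 153.75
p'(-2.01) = -277.57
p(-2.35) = 278.94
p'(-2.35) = -472.21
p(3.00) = -414.00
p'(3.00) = -678.00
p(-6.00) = 18891.00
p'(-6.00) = -15033.00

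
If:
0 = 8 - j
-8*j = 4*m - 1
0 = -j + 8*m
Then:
No Solution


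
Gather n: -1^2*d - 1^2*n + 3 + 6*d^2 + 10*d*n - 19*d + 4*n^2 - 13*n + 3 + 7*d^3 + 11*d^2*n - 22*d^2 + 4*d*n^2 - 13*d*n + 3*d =7*d^3 - 16*d^2 - 17*d + n^2*(4*d + 4) + n*(11*d^2 - 3*d - 14) + 6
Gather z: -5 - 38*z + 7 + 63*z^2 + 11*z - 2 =63*z^2 - 27*z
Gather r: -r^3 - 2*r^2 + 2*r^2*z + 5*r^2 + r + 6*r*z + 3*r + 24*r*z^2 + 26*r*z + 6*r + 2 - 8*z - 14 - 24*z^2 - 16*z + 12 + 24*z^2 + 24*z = -r^3 + r^2*(2*z + 3) + r*(24*z^2 + 32*z + 10)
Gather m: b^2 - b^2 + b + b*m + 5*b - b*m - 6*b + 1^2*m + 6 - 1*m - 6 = 0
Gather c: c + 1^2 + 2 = c + 3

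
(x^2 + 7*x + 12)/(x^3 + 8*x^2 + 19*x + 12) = 1/(x + 1)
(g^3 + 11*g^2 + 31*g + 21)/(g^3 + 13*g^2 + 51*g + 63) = (g + 1)/(g + 3)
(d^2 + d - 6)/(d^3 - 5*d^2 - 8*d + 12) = (d^2 + d - 6)/(d^3 - 5*d^2 - 8*d + 12)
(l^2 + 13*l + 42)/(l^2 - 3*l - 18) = (l^2 + 13*l + 42)/(l^2 - 3*l - 18)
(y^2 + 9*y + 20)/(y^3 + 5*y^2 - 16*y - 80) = 1/(y - 4)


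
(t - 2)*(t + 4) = t^2 + 2*t - 8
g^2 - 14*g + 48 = (g - 8)*(g - 6)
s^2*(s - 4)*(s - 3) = s^4 - 7*s^3 + 12*s^2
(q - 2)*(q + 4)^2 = q^3 + 6*q^2 - 32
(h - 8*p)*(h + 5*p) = h^2 - 3*h*p - 40*p^2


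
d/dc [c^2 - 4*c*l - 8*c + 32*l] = 2*c - 4*l - 8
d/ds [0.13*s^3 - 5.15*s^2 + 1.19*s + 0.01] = 0.39*s^2 - 10.3*s + 1.19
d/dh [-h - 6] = -1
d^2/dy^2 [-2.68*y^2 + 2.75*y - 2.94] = -5.36000000000000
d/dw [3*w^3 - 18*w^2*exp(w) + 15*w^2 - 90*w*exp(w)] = -18*w^2*exp(w) + 9*w^2 - 126*w*exp(w) + 30*w - 90*exp(w)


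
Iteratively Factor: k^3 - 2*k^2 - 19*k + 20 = (k + 4)*(k^2 - 6*k + 5) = (k - 5)*(k + 4)*(k - 1)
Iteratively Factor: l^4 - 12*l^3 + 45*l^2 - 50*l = (l - 2)*(l^3 - 10*l^2 + 25*l) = (l - 5)*(l - 2)*(l^2 - 5*l) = l*(l - 5)*(l - 2)*(l - 5)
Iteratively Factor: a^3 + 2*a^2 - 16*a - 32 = (a + 4)*(a^2 - 2*a - 8) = (a + 2)*(a + 4)*(a - 4)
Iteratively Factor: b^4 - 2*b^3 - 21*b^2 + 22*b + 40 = (b + 4)*(b^3 - 6*b^2 + 3*b + 10) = (b + 1)*(b + 4)*(b^2 - 7*b + 10) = (b - 2)*(b + 1)*(b + 4)*(b - 5)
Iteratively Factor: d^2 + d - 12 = (d + 4)*(d - 3)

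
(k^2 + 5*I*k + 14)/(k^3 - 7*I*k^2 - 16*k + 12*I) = (k + 7*I)/(k^2 - 5*I*k - 6)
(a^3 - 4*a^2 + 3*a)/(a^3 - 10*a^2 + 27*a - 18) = a/(a - 6)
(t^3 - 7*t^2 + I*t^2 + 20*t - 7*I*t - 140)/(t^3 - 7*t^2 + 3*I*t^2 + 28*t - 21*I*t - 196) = (t + 5*I)/(t + 7*I)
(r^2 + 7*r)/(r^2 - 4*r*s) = (r + 7)/(r - 4*s)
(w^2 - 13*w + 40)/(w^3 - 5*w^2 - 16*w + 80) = (w - 8)/(w^2 - 16)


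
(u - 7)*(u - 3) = u^2 - 10*u + 21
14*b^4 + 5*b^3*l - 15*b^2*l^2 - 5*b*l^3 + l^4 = (-7*b + l)*(-b + l)*(b + l)*(2*b + l)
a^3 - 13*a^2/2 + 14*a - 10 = (a - 5/2)*(a - 2)^2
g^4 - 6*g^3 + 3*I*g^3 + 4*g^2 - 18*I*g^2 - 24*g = g*(g - 6)*(g - I)*(g + 4*I)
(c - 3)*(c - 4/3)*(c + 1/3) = c^3 - 4*c^2 + 23*c/9 + 4/3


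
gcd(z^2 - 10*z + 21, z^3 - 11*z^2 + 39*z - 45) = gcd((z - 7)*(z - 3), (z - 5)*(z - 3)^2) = z - 3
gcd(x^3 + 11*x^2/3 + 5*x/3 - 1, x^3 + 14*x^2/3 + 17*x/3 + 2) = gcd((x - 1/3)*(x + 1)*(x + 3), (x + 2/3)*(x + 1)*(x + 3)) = x^2 + 4*x + 3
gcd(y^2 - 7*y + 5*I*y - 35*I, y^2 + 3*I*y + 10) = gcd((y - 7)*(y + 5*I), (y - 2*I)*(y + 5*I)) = y + 5*I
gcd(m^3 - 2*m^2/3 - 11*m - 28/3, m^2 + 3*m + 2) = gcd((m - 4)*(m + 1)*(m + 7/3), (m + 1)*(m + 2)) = m + 1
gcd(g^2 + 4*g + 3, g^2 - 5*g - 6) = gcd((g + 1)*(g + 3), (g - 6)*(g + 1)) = g + 1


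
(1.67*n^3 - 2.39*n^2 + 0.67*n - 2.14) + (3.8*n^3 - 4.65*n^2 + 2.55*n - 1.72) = 5.47*n^3 - 7.04*n^2 + 3.22*n - 3.86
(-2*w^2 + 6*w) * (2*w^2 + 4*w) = -4*w^4 + 4*w^3 + 24*w^2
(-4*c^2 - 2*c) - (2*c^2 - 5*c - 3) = -6*c^2 + 3*c + 3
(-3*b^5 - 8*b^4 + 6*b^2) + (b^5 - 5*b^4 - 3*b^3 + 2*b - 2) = -2*b^5 - 13*b^4 - 3*b^3 + 6*b^2 + 2*b - 2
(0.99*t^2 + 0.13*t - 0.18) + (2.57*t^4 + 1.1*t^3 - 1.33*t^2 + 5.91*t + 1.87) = 2.57*t^4 + 1.1*t^3 - 0.34*t^2 + 6.04*t + 1.69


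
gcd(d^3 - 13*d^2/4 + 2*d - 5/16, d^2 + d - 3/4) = d - 1/2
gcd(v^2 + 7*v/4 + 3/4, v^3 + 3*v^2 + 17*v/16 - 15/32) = v + 3/4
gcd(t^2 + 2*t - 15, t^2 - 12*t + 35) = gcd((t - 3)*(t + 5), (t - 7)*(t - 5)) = 1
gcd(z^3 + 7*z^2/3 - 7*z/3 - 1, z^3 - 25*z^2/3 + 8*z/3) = 1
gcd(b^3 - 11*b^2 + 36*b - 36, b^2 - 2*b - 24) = b - 6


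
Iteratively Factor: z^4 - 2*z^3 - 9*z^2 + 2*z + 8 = (z - 4)*(z^3 + 2*z^2 - z - 2) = (z - 4)*(z + 2)*(z^2 - 1) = (z - 4)*(z - 1)*(z + 2)*(z + 1)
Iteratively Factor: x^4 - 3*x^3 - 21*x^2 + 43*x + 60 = (x - 3)*(x^3 - 21*x - 20) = (x - 3)*(x + 1)*(x^2 - x - 20) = (x - 3)*(x + 1)*(x + 4)*(x - 5)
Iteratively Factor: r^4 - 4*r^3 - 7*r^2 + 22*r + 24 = (r - 3)*(r^3 - r^2 - 10*r - 8) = (r - 3)*(r + 1)*(r^2 - 2*r - 8) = (r - 3)*(r + 1)*(r + 2)*(r - 4)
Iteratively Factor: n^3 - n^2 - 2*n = (n)*(n^2 - n - 2) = n*(n + 1)*(n - 2)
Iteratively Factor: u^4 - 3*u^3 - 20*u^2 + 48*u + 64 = (u - 4)*(u^3 + u^2 - 16*u - 16) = (u - 4)^2*(u^2 + 5*u + 4) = (u - 4)^2*(u + 1)*(u + 4)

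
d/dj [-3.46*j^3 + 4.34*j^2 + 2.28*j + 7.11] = -10.38*j^2 + 8.68*j + 2.28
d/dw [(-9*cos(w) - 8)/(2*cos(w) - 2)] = -17*sin(w)/(2*(cos(w) - 1)^2)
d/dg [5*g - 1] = 5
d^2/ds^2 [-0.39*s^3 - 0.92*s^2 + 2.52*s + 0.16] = -2.34*s - 1.84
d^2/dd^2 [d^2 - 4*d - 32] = 2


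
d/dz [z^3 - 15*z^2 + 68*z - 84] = 3*z^2 - 30*z + 68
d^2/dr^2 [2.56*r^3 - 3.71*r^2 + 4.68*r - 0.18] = 15.36*r - 7.42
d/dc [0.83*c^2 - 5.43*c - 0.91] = 1.66*c - 5.43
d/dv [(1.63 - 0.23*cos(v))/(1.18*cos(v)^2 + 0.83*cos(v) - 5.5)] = (-0.2714*cos(v)^2 + 3.8468*cos(v) + 0.0878999999999996)*sin(v)/(1.3924*cos(v)^4 + 1.9588*cos(v)^3 - 12.2911*cos(v)^2 - 9.13*cos(v) + 30.25)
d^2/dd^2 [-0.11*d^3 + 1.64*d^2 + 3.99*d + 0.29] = 3.28 - 0.66*d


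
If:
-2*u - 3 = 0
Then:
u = -3/2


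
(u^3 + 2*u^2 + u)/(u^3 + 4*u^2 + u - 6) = u*(u^2 + 2*u + 1)/(u^3 + 4*u^2 + u - 6)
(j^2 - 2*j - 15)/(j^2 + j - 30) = (j + 3)/(j + 6)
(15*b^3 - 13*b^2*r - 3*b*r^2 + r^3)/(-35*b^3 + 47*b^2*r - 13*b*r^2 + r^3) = (3*b + r)/(-7*b + r)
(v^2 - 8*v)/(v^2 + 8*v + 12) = v*(v - 8)/(v^2 + 8*v + 12)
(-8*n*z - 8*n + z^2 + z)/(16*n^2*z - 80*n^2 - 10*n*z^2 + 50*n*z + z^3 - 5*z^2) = (z + 1)/(-2*n*z + 10*n + z^2 - 5*z)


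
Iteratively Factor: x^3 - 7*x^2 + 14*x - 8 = (x - 1)*(x^2 - 6*x + 8) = (x - 4)*(x - 1)*(x - 2)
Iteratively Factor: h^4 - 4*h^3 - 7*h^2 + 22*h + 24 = (h - 3)*(h^3 - h^2 - 10*h - 8) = (h - 3)*(h + 1)*(h^2 - 2*h - 8) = (h - 4)*(h - 3)*(h + 1)*(h + 2)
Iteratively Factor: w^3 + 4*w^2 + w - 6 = (w - 1)*(w^2 + 5*w + 6) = (w - 1)*(w + 2)*(w + 3)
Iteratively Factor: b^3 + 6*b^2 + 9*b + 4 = (b + 1)*(b^2 + 5*b + 4) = (b + 1)^2*(b + 4)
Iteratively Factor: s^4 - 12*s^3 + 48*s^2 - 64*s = (s - 4)*(s^3 - 8*s^2 + 16*s) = s*(s - 4)*(s^2 - 8*s + 16) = s*(s - 4)^2*(s - 4)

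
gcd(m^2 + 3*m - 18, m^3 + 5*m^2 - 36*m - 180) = m + 6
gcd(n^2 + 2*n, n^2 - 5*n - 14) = n + 2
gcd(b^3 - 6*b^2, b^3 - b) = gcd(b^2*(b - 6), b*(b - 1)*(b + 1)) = b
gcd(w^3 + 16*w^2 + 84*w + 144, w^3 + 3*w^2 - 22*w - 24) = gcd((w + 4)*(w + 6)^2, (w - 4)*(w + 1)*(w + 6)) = w + 6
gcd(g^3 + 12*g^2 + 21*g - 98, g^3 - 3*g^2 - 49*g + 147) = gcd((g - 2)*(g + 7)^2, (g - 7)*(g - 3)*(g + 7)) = g + 7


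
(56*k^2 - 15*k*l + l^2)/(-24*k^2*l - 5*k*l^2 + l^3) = (-7*k + l)/(l*(3*k + l))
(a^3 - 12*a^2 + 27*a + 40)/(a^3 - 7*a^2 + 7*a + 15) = (a - 8)/(a - 3)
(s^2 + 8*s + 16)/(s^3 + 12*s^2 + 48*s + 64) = 1/(s + 4)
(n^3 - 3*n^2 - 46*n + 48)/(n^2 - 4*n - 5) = (-n^3 + 3*n^2 + 46*n - 48)/(-n^2 + 4*n + 5)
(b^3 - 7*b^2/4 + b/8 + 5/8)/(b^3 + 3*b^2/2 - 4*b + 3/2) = (8*b^2 - 6*b - 5)/(4*(2*b^2 + 5*b - 3))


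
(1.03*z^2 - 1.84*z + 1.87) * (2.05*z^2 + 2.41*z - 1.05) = 2.1115*z^4 - 1.2897*z^3 - 1.6824*z^2 + 6.4387*z - 1.9635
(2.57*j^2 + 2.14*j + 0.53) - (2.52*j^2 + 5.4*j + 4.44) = 0.0499999999999998*j^2 - 3.26*j - 3.91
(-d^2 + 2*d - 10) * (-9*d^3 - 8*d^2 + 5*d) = 9*d^5 - 10*d^4 + 69*d^3 + 90*d^2 - 50*d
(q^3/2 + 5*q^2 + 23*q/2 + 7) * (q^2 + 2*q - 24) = q^5/2 + 6*q^4 + 19*q^3/2 - 90*q^2 - 262*q - 168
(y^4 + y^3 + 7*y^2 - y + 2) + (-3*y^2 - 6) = y^4 + y^3 + 4*y^2 - y - 4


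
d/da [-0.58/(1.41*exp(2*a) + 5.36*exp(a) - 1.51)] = (1.6356*exp(a) + 3.1088)*exp(a)/(1.41*exp(2*a) + 5.36*exp(a) - 1.51)^2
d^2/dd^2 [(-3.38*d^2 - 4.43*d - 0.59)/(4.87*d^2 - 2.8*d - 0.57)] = (-302.311094*d^3 - 140.253078*d^2 - 25.511982*d - 0.582526000000003)/(115.501303*d^6 - 199.22196*d^5 + 73.986501*d^4 + 24.68312*d^3 - 8.659611*d^2 - 2.72916*d - 0.185193)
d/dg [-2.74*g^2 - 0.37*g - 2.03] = -5.48*g - 0.37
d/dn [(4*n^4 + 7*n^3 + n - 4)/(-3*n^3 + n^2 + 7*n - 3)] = (-12*n^6 + 8*n^5 + 91*n^4 + 56*n^3 - 100*n^2 + 8*n + 25)/(9*n^6 - 6*n^5 - 41*n^4 + 32*n^3 + 43*n^2 - 42*n + 9)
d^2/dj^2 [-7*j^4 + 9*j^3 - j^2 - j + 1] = -84*j^2 + 54*j - 2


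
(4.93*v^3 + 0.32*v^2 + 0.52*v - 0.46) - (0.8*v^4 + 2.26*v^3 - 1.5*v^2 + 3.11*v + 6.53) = -0.8*v^4 + 2.67*v^3 + 1.82*v^2 - 2.59*v - 6.99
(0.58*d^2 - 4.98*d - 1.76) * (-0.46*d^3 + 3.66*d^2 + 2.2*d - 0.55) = -0.2668*d^5 + 4.4136*d^4 - 16.1412*d^3 - 17.7166*d^2 - 1.133*d + 0.968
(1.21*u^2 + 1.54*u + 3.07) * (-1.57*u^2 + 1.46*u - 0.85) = -1.8997*u^4 - 0.6512*u^3 - 3.6*u^2 + 3.1732*u - 2.6095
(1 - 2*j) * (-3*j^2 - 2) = 6*j^3 - 3*j^2 + 4*j - 2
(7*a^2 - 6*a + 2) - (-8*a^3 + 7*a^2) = 8*a^3 - 6*a + 2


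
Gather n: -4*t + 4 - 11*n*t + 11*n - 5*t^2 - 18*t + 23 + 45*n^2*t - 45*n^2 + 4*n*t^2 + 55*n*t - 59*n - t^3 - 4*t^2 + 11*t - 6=n^2*(45*t - 45) + n*(4*t^2 + 44*t - 48) - t^3 - 9*t^2 - 11*t + 21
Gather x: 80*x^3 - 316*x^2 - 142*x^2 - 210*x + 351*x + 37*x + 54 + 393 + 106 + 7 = 80*x^3 - 458*x^2 + 178*x + 560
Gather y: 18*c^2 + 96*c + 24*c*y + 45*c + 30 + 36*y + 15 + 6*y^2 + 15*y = 18*c^2 + 141*c + 6*y^2 + y*(24*c + 51) + 45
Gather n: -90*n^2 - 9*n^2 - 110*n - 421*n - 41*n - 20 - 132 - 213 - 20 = -99*n^2 - 572*n - 385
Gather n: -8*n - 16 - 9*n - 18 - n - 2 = -18*n - 36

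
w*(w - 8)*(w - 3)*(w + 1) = w^4 - 10*w^3 + 13*w^2 + 24*w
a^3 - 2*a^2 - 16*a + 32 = (a - 4)*(a - 2)*(a + 4)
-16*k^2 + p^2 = (-4*k + p)*(4*k + p)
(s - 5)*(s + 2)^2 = s^3 - s^2 - 16*s - 20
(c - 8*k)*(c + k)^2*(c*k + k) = c^4*k - 6*c^3*k^2 + c^3*k - 15*c^2*k^3 - 6*c^2*k^2 - 8*c*k^4 - 15*c*k^3 - 8*k^4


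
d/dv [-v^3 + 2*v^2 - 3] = v*(4 - 3*v)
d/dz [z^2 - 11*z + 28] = 2*z - 11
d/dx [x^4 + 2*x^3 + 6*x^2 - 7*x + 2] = 4*x^3 + 6*x^2 + 12*x - 7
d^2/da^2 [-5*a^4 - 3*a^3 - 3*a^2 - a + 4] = -60*a^2 - 18*a - 6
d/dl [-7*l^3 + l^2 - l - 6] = -21*l^2 + 2*l - 1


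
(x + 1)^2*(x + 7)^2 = x^4 + 16*x^3 + 78*x^2 + 112*x + 49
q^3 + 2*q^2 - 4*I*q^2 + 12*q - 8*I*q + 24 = (q + 2)*(q - 6*I)*(q + 2*I)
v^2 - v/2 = v*(v - 1/2)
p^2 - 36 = (p - 6)*(p + 6)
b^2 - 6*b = b*(b - 6)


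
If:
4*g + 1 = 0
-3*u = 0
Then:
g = -1/4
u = 0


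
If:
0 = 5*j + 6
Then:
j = -6/5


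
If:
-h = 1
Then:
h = -1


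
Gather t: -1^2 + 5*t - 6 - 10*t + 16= 9 - 5*t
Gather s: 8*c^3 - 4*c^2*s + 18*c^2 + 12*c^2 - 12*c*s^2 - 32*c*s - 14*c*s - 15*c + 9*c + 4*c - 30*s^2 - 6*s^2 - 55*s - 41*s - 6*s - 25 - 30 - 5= 8*c^3 + 30*c^2 - 2*c + s^2*(-12*c - 36) + s*(-4*c^2 - 46*c - 102) - 60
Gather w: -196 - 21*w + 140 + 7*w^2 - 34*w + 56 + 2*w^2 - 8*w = 9*w^2 - 63*w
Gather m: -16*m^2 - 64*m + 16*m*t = -16*m^2 + m*(16*t - 64)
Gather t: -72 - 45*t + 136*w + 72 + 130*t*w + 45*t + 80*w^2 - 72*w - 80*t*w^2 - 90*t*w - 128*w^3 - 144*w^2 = t*(-80*w^2 + 40*w) - 128*w^3 - 64*w^2 + 64*w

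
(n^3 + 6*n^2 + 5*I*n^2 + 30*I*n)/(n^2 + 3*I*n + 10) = n*(n + 6)/(n - 2*I)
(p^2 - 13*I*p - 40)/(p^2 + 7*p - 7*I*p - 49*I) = (p^2 - 13*I*p - 40)/(p^2 + 7*p*(1 - I) - 49*I)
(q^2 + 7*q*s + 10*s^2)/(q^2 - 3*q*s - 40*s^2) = (q + 2*s)/(q - 8*s)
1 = 1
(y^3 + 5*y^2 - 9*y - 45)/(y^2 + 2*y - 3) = (y^2 + 2*y - 15)/(y - 1)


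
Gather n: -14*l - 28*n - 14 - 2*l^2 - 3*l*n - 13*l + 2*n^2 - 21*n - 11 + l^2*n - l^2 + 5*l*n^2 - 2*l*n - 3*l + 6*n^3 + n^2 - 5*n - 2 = -3*l^2 - 30*l + 6*n^3 + n^2*(5*l + 3) + n*(l^2 - 5*l - 54) - 27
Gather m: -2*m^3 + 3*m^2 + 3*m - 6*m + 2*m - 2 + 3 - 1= -2*m^3 + 3*m^2 - m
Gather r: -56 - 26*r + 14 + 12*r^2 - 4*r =12*r^2 - 30*r - 42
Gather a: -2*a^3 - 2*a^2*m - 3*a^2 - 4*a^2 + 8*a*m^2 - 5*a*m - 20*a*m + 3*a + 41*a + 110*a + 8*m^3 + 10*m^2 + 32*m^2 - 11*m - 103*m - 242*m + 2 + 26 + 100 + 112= -2*a^3 + a^2*(-2*m - 7) + a*(8*m^2 - 25*m + 154) + 8*m^3 + 42*m^2 - 356*m + 240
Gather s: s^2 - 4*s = s^2 - 4*s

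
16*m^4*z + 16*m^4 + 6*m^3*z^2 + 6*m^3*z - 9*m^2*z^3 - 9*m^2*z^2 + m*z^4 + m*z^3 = (-8*m + z)*(-2*m + z)*(m + z)*(m*z + m)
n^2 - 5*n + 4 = (n - 4)*(n - 1)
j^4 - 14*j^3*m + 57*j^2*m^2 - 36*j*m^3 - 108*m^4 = (j - 6*m)^2*(j - 3*m)*(j + m)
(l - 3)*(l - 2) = l^2 - 5*l + 6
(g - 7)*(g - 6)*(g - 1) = g^3 - 14*g^2 + 55*g - 42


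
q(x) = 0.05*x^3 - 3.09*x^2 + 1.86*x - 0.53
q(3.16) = -23.93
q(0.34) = -0.25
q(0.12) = -0.35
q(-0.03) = -0.59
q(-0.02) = -0.57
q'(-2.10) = 15.50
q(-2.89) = -32.92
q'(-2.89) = 20.97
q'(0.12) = 1.12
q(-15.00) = -892.43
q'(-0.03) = 2.05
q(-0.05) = -0.63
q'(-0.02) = 1.98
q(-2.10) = -18.53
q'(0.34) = -0.22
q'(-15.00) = 128.31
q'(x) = 0.15*x^2 - 6.18*x + 1.86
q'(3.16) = -16.17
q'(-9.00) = 69.63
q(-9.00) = -304.01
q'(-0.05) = 2.17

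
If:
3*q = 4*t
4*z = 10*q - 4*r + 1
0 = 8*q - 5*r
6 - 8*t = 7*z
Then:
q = 85/246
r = 68/123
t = 85/328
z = 23/41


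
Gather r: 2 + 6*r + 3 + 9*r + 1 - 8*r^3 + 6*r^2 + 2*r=-8*r^3 + 6*r^2 + 17*r + 6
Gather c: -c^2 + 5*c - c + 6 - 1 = -c^2 + 4*c + 5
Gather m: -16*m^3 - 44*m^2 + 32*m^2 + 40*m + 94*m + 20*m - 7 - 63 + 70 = -16*m^3 - 12*m^2 + 154*m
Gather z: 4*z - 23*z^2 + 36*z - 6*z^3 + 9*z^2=-6*z^3 - 14*z^2 + 40*z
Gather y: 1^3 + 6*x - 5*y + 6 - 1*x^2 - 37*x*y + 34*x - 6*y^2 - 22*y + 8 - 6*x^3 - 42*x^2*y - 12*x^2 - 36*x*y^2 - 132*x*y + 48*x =-6*x^3 - 13*x^2 + 88*x + y^2*(-36*x - 6) + y*(-42*x^2 - 169*x - 27) + 15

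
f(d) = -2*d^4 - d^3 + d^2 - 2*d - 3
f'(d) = -8*d^3 - 3*d^2 + 2*d - 2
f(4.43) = -849.45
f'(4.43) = -747.52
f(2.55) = -102.74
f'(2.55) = -149.06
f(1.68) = -24.21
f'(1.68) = -45.04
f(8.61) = -11575.50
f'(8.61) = -5313.40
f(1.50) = -17.25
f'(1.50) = -32.75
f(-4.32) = -591.65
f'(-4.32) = 578.35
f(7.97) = -8531.49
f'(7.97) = -4226.72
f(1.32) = -12.27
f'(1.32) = -22.99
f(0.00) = -3.00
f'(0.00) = -2.00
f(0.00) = -3.00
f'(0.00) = -2.00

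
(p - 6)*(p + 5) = p^2 - p - 30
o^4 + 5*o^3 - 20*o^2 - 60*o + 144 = (o - 3)*(o - 2)*(o + 4)*(o + 6)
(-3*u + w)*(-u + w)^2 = -3*u^3 + 7*u^2*w - 5*u*w^2 + w^3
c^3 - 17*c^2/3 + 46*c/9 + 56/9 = (c - 4)*(c - 7/3)*(c + 2/3)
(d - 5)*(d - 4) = d^2 - 9*d + 20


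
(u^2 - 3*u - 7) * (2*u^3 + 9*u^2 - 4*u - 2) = 2*u^5 + 3*u^4 - 45*u^3 - 53*u^2 + 34*u + 14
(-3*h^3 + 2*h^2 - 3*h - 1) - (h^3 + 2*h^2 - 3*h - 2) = 1 - 4*h^3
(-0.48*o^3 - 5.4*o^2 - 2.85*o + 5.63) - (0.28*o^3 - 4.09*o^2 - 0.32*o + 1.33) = -0.76*o^3 - 1.31*o^2 - 2.53*o + 4.3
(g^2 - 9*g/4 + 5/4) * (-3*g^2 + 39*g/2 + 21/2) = -3*g^4 + 105*g^3/4 - 297*g^2/8 + 3*g/4 + 105/8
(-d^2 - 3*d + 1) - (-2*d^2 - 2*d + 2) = d^2 - d - 1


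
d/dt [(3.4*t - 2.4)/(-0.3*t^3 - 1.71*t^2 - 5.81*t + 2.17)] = (2.04*t^3 + 3.654*t^2 - 8.208*t - 6.566)/(0.09*t^6 + 1.026*t^5 + 6.4101*t^4 + 18.5682*t^3 + 26.3347*t^2 - 25.2154*t + 4.7089)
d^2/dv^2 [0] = 0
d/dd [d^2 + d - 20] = 2*d + 1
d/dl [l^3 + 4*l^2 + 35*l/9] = 3*l^2 + 8*l + 35/9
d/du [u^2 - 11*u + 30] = 2*u - 11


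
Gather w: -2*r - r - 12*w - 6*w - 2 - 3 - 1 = -3*r - 18*w - 6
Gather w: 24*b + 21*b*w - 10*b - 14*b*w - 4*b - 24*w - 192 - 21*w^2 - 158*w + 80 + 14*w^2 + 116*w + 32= 10*b - 7*w^2 + w*(7*b - 66) - 80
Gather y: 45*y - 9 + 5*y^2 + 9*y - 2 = 5*y^2 + 54*y - 11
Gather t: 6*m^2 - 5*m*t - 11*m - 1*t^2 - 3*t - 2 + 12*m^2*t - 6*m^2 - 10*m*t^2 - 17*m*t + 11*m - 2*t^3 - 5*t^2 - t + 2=-2*t^3 + t^2*(-10*m - 6) + t*(12*m^2 - 22*m - 4)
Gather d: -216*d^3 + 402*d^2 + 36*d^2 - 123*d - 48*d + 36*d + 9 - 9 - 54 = -216*d^3 + 438*d^2 - 135*d - 54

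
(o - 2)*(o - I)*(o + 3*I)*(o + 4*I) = o^4 - 2*o^3 + 6*I*o^3 - 5*o^2 - 12*I*o^2 + 10*o + 12*I*o - 24*I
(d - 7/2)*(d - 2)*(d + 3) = d^3 - 5*d^2/2 - 19*d/2 + 21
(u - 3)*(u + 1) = u^2 - 2*u - 3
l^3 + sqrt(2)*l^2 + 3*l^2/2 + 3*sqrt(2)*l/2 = l*(l + 3/2)*(l + sqrt(2))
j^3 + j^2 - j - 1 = (j - 1)*(j + 1)^2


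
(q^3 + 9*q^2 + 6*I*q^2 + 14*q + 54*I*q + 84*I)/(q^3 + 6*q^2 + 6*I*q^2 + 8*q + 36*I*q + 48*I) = (q + 7)/(q + 4)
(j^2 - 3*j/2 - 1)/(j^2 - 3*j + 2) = (j + 1/2)/(j - 1)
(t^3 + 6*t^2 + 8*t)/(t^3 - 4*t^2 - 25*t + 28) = t*(t + 2)/(t^2 - 8*t + 7)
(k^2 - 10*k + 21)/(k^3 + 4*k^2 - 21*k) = (k - 7)/(k*(k + 7))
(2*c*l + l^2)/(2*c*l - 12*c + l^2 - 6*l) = l/(l - 6)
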